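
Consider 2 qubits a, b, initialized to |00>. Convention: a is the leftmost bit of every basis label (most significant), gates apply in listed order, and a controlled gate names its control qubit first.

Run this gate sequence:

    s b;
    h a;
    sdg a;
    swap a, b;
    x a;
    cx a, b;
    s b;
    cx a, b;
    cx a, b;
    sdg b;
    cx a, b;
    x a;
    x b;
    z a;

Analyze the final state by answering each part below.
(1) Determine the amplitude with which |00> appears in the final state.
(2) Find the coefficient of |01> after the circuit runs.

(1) The final state's coefficient on |00> equals -sqrt(2)*I/2. Key observation: the block from step 5 through step 12 cancels to the identity and can be dropped.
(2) |01> carries amplitude sqrt(2)/2 in the final state.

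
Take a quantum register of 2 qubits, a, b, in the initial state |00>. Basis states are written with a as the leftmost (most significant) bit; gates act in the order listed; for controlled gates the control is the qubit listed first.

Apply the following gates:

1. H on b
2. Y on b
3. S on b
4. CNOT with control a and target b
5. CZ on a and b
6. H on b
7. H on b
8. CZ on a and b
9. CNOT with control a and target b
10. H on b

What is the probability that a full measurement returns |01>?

Outcome |01> occurs with probability 1/2. Key observation: gates 4-9 undo each other exactly, leaving only the rest of the circuit to track.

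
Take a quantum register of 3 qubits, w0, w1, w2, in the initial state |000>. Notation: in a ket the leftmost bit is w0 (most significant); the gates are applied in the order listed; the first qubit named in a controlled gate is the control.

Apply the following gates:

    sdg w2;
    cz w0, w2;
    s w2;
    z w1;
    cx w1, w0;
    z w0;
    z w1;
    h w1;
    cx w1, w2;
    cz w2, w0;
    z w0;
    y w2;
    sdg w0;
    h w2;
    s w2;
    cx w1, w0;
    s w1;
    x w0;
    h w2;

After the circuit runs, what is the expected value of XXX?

The observable XXX averages to 0.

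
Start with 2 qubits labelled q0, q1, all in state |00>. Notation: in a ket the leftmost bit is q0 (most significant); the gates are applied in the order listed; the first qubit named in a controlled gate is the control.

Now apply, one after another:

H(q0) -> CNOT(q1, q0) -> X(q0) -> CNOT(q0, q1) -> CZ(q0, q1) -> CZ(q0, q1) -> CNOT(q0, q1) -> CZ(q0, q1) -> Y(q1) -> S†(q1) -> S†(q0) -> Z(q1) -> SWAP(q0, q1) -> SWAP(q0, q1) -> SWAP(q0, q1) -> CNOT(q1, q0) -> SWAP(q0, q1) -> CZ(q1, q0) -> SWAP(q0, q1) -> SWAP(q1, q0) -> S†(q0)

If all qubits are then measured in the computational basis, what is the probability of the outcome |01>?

A full measurement returns |01> with probability 1/2. Key observation: gates 4-7 undo each other exactly, leaving only the rest of the circuit to track.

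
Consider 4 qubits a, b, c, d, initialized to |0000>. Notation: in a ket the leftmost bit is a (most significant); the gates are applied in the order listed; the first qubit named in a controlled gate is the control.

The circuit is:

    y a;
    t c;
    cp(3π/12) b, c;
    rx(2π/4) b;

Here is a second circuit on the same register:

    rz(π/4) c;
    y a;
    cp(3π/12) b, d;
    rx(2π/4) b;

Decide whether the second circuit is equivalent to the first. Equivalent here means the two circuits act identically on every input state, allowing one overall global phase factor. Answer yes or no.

No: there is an input state on which the two circuits produce genuinely different outputs (not merely differing by a phase).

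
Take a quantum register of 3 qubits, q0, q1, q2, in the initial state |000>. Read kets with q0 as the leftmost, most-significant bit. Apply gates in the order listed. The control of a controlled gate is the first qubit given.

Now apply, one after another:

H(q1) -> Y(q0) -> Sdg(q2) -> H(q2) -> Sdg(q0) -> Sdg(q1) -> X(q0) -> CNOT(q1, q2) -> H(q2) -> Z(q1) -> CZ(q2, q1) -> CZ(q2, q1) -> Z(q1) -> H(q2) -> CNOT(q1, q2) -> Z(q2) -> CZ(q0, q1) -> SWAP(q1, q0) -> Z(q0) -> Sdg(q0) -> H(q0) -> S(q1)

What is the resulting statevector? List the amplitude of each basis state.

The final amplitudes are sqrt(2)/2 on |000>, -sqrt(2)/2 on |001>, and 0 on every other basis state. Key observation: gates 8-15 undo each other exactly, leaving only the rest of the circuit to track.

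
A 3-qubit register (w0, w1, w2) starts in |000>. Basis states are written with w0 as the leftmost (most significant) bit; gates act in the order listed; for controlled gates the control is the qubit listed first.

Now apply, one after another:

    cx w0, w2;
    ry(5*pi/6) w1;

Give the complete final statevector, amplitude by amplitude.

After the circuit, the state carries amplitude -sqrt(2)/4 + sqrt(6)/4 on |000>, sqrt(2)/4 + sqrt(6)/4 on |010>, and 0 on every other basis state.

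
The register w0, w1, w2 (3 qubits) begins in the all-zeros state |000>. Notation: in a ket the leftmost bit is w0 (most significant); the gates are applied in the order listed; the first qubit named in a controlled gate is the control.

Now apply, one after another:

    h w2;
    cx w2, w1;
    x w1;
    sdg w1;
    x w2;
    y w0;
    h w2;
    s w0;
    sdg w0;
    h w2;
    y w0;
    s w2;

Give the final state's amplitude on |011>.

The amplitude on |011> is sqrt(2)/2. Key observation: the block from step 6 through step 11 cancels to the identity and can be dropped.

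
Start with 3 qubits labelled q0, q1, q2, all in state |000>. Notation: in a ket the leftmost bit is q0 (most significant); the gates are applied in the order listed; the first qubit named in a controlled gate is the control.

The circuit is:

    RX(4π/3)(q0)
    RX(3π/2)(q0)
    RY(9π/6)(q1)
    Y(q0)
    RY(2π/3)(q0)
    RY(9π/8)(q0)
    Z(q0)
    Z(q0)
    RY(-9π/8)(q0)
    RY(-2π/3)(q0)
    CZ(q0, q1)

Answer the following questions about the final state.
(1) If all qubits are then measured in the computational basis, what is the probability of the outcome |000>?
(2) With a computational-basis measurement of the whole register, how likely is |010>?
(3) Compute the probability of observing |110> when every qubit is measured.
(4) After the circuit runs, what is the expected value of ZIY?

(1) A full measurement returns |000> with probability sqrt(3)/8 + 1/4.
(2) A full measurement returns |010> with probability sqrt(3)/8 + 1/4.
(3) A full measurement returns |110> with probability 1/4 - sqrt(3)/8.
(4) The expectation value of ZIY is 0.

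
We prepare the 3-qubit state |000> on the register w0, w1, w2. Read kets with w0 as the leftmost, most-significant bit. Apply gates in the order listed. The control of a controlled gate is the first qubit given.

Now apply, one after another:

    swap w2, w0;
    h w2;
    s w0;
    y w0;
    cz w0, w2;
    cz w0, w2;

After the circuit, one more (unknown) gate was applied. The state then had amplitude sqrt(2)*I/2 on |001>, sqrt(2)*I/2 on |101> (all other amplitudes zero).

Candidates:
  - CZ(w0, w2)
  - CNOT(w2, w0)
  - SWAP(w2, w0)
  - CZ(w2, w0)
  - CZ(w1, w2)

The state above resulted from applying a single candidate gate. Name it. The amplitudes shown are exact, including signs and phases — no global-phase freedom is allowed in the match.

The applied gate was SWAP(w2, w0). Key observation: gates 5-6 undo each other exactly, leaving only the rest of the circuit to track.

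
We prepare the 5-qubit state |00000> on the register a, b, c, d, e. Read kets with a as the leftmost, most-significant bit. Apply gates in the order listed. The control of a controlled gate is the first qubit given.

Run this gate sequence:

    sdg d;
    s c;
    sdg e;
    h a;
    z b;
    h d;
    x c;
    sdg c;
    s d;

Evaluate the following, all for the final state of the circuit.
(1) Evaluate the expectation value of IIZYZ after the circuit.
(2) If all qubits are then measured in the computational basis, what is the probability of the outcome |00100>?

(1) The expectation value of IIZYZ is -1.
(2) Outcome |00100> occurs with probability 1/4.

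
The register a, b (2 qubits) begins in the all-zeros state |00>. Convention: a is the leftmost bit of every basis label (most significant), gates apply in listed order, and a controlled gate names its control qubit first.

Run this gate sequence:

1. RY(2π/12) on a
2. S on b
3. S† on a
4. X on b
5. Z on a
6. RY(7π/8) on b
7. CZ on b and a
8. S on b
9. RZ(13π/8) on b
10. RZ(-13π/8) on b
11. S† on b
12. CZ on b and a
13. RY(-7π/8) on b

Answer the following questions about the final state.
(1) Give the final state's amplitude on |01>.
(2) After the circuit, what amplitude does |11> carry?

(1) The final state's coefficient on |01> equals sqrt(2)/4 + sqrt(6)/4. Key observation: steps 6-13 multiply out to the identity, so the circuit reduces to the remaining gates.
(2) The final state's coefficient on |11> equals I*(-sqrt(2) + sqrt(6))/4.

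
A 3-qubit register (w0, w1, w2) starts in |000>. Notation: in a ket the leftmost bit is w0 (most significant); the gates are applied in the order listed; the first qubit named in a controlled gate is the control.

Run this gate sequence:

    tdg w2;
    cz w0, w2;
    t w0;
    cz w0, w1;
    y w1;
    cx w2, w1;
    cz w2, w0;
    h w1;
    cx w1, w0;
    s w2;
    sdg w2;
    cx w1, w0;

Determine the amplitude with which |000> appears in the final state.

The final state's coefficient on |000> equals sqrt(2)*I/2. Key observation: the block from step 9 through step 12 cancels to the identity and can be dropped.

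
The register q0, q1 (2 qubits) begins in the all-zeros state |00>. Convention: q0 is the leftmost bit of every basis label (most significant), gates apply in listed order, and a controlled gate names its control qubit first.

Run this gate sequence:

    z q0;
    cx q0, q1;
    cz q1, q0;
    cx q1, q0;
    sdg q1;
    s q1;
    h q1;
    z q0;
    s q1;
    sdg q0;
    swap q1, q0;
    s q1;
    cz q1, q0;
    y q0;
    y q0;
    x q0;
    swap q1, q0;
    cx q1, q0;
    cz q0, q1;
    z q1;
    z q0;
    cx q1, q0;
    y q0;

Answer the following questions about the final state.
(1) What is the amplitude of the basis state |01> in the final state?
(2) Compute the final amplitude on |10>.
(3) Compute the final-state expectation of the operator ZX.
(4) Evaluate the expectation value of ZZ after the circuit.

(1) The amplitude on |01> is 0.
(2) The amplitude on |10> is -sqrt(2)/2.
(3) In the final state, ZX has expectation 0.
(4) In the final state, ZZ has expectation 0.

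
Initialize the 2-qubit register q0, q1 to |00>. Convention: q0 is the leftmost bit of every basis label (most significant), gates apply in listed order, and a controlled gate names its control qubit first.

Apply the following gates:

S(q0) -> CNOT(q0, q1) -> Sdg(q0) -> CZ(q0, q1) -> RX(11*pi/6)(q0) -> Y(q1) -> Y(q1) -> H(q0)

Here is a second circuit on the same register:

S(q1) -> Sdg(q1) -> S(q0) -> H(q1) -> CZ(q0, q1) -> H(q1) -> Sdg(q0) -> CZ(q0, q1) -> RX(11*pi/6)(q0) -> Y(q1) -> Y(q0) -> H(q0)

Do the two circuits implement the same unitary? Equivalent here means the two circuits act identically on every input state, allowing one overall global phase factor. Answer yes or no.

No: there is an input state on which the two circuits produce genuinely different outputs (not merely differing by a phase).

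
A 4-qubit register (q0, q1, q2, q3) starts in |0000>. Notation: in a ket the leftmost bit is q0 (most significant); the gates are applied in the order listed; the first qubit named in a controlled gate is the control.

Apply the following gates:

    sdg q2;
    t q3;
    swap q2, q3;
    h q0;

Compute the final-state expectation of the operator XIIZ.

The observable XIIZ averages to 1.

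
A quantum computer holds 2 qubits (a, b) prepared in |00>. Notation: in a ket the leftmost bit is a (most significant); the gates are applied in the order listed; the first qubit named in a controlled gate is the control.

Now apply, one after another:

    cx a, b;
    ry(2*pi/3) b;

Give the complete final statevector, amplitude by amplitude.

The resulting statevector has amplitude 1/2 on |00>, sqrt(3)/2 on |01>, 0 on |10>, 0 on |11>.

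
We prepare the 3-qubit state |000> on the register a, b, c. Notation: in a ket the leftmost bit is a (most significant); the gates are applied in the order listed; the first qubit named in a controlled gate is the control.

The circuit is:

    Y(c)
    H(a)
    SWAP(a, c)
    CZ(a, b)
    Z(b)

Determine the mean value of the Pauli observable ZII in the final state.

The expectation value of ZII is -1.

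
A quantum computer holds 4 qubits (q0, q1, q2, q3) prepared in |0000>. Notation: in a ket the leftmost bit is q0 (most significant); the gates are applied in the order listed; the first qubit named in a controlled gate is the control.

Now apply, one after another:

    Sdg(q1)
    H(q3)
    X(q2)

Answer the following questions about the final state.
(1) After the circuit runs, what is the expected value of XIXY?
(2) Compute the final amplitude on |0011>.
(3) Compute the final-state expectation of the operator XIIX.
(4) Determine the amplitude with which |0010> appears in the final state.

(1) The expectation value of XIXY is 0.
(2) The amplitude on |0011> is sqrt(2)/2.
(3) The expectation value of XIIX is 0.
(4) The amplitude on |0010> is sqrt(2)/2.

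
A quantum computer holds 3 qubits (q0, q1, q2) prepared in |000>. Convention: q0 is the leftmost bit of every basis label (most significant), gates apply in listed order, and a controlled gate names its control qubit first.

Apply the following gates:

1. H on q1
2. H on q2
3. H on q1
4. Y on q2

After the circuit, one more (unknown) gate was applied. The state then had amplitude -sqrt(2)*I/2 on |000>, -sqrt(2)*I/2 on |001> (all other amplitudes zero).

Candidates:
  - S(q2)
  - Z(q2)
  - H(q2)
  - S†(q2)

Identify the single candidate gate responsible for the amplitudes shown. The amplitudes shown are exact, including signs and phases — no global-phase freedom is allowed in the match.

It was Z(q2) that produced the state shown.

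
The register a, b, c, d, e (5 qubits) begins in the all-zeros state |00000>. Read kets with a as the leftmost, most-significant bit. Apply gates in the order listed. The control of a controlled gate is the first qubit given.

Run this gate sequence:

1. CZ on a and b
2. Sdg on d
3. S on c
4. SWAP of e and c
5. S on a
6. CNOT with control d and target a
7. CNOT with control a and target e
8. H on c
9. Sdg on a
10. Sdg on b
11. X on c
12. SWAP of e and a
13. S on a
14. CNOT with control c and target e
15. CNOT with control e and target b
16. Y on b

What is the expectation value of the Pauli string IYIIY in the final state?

The expectation value of IYIIY is 0.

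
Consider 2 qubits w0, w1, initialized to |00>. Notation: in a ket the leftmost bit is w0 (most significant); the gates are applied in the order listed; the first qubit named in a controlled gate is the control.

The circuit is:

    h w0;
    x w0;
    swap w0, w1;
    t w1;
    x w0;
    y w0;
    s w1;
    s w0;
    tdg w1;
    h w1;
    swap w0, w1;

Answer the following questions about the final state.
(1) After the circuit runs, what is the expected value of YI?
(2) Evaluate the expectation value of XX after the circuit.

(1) In the final state, YI has expectation -1.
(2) The expectation value of XX is 0.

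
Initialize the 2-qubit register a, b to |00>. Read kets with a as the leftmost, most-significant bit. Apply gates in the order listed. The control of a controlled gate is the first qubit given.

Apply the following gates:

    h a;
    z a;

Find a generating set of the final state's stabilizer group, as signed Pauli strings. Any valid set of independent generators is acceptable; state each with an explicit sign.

One valid set of independent stabilizer generators is -XI, +IZ (any independent generating set of the same group is equally correct).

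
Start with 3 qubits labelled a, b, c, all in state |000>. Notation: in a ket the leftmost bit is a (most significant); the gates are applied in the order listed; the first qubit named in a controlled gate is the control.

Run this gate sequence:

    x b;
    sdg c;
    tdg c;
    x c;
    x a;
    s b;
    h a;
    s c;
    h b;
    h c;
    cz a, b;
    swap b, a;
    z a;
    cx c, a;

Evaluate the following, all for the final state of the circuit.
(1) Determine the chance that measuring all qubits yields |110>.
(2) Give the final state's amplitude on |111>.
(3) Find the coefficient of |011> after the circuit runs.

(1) A full measurement returns |110> with probability 1/8.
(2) The amplitude on |111> is -sqrt(2)/4.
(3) The final state's coefficient on |011> equals sqrt(2)/4.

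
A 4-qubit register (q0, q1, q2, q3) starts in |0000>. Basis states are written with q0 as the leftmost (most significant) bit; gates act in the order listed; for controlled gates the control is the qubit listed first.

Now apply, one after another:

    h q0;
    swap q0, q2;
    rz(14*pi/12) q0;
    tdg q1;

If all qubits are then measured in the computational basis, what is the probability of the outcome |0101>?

The probability of measuring |0101> is 0.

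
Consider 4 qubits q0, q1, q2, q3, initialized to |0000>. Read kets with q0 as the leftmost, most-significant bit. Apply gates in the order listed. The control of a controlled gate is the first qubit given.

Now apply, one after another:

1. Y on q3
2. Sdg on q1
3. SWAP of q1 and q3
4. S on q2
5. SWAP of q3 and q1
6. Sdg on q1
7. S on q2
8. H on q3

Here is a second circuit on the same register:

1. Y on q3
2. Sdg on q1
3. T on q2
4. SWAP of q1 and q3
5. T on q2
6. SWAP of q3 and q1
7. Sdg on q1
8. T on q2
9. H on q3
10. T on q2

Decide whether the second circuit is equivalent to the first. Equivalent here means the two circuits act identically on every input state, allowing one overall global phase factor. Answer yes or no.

Yes: on every input state the two circuits agree up to one overall phase factor.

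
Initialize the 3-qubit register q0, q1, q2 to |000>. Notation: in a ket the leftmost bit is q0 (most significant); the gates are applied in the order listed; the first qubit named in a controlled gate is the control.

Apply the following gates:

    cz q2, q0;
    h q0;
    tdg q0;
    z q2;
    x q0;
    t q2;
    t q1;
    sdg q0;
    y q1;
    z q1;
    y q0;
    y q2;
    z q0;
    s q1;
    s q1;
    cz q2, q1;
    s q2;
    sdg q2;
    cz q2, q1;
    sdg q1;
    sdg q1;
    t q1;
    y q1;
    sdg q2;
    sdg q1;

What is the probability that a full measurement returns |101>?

The probability of measuring |101> is 1/2. Key observation: the block from step 14 through step 21 cancels to the identity and can be dropped.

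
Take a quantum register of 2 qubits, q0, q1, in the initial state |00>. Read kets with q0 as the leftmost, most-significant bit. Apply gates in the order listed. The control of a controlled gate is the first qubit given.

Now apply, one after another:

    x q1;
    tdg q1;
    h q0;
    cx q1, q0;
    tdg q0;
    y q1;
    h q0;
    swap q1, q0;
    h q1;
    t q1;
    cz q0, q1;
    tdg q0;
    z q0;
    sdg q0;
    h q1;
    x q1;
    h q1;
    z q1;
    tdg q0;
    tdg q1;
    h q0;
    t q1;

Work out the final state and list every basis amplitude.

After the circuit, the state carries amplitude -exp(I*pi/4)/2 on |00>, -exp(I*pi/4)/2 on |01>, -exp(I*pi/4)/2 on |10>, -exp(I*pi/4)/2 on |11>. Key observation: gates 15-18 undo each other exactly, leaving only the rest of the circuit to track.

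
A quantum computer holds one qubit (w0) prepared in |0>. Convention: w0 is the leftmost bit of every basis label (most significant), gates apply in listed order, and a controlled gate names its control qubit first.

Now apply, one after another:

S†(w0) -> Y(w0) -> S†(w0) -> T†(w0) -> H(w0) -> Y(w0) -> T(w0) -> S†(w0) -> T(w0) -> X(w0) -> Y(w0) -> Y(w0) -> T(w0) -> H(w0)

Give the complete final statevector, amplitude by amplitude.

After the circuit, the state carries amplitude exp(I*pi/4)/2 + I/2 on |0>, -I/2 + exp(I*pi/4)/2 on |1>.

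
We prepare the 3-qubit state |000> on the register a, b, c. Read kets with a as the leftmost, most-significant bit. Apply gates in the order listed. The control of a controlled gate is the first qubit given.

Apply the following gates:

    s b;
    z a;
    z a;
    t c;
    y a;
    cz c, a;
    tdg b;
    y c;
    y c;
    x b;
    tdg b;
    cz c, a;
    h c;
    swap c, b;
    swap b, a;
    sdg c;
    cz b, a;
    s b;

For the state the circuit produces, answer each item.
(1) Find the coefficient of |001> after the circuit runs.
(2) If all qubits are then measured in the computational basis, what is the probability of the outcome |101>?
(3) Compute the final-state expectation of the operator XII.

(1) The amplitude on |001> is 0.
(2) A full measurement returns |101> with probability 0.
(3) In the final state, XII has expectation -1.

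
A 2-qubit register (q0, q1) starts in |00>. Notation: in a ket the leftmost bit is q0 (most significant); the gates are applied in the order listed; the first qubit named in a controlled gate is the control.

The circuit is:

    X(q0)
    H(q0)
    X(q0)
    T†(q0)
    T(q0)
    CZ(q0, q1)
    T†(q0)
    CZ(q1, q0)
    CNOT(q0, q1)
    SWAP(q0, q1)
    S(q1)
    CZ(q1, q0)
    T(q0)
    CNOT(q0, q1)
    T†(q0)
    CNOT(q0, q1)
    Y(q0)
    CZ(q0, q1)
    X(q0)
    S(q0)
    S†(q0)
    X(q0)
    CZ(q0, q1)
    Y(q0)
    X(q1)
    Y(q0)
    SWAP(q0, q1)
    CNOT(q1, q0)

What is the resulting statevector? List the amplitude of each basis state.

The final amplitudes are sqrt(2)*exp(3*I*pi/4)/2 on |00>, -sqrt(2)*I/2 on |01>, 0 on |10>, 0 on |11>. Key observation: the block from step 17 through step 24 cancels to the identity and can be dropped.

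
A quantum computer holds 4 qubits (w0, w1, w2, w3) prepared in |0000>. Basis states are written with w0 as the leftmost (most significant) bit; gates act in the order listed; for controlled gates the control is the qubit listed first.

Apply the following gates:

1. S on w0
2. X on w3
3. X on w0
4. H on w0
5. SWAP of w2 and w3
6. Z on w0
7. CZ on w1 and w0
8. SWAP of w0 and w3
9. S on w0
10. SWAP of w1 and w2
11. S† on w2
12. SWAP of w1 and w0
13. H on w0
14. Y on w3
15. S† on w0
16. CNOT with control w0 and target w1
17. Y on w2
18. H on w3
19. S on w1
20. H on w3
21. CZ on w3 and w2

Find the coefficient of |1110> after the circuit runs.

The final state's coefficient on |1110> equals -1/2.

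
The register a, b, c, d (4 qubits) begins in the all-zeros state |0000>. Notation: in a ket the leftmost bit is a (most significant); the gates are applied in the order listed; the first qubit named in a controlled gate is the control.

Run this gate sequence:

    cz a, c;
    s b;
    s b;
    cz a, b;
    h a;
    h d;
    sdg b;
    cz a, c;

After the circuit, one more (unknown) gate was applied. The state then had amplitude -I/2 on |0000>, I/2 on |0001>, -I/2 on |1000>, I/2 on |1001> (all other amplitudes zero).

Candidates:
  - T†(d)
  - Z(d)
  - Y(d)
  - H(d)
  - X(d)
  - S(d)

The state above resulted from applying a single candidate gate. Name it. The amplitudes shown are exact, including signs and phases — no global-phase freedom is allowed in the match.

It was Y(d) that produced the state shown.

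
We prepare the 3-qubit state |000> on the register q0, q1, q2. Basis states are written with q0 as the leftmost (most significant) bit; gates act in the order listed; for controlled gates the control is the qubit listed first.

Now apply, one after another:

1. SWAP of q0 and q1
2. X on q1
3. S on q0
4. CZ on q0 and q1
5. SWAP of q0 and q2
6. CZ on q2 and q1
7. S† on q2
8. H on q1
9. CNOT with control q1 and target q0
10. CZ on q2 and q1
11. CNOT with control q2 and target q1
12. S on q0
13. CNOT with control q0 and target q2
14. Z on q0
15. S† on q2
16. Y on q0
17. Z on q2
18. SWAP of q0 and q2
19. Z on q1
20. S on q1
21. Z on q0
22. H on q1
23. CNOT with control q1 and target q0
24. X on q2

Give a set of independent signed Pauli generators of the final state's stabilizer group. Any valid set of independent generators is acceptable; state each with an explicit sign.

One valid set of independent stabilizer generators is +XZY, -IYX, +ZZZ (any independent generating set of the same group is equally correct).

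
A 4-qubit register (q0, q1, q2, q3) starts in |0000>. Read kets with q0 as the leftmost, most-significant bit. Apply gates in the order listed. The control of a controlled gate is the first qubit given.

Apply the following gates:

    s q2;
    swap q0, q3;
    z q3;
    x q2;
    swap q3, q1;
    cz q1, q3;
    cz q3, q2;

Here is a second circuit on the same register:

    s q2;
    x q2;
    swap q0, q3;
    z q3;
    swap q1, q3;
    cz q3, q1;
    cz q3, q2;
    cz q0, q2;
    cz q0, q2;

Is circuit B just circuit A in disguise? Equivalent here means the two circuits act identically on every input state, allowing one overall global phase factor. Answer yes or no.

Yes: on every input state the two circuits agree up to one overall phase factor.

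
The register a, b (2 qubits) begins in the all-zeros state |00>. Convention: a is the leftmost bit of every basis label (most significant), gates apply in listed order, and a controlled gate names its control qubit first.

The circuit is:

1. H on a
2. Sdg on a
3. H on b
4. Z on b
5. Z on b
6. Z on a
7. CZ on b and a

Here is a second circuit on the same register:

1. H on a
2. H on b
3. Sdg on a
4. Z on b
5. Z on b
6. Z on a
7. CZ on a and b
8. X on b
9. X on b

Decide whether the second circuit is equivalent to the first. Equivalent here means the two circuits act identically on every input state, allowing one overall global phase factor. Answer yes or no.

Yes: on every input state the two circuits agree up to one overall phase factor.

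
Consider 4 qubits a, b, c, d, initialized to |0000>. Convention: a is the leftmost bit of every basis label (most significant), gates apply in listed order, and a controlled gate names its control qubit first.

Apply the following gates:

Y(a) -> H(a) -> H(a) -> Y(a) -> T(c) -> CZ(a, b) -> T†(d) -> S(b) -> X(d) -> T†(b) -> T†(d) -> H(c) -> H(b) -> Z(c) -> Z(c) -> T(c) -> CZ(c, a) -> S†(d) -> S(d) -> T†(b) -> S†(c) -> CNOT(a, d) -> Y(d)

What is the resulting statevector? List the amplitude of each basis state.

After the circuit, the state carries amplitude -exp(I*pi/4)/2 on |0000>, -1/2 on |0010>, -1/2 on |0100>, exp(3*I*pi/4)/2 on |0110>, and 0 on every other basis state. Key observation: steps 1-4 multiply out to the identity, so the circuit reduces to the remaining gates.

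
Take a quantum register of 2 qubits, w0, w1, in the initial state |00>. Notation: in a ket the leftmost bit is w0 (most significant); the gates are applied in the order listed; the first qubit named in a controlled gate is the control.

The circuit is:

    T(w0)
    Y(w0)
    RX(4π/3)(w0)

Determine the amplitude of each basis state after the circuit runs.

The resulting statevector has amplitude sqrt(3)/2 on |00>, 0 on |01>, -I/2 on |10>, 0 on |11>.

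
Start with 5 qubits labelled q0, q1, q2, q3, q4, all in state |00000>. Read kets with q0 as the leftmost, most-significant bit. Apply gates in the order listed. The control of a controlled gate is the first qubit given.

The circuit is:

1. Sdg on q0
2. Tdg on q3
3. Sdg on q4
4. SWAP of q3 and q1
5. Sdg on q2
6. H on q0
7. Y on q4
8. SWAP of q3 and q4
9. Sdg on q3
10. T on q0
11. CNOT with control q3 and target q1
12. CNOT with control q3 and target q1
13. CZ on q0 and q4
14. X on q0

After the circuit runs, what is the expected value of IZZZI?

In the final state, IZZZI has expectation -1. Key observation: steps 11-12 multiply out to the identity, so the circuit reduces to the remaining gates.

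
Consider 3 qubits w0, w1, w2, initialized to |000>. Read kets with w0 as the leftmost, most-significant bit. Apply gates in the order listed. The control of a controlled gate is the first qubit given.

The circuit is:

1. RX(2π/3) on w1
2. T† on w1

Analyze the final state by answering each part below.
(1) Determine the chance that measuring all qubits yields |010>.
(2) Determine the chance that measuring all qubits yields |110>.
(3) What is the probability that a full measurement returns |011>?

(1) A full measurement returns |010> with probability 3/4.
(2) A full measurement returns |110> with probability 0.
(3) A full measurement returns |011> with probability 0.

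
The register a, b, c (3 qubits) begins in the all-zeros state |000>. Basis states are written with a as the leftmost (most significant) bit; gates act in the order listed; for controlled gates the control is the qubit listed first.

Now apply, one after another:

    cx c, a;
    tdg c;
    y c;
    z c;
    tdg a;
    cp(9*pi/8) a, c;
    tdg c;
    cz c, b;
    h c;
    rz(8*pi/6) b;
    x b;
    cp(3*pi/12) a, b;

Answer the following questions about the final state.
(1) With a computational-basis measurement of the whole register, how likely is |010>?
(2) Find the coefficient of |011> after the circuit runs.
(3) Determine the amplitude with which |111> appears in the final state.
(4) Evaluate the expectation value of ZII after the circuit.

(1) Outcome |010> occurs with probability 1/2.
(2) |011> carries amplitude -sqrt(2)*exp(7*I*pi/12)/2 in the final state.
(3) The final state's coefficient on |111> equals 0.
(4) The observable ZII averages to 1.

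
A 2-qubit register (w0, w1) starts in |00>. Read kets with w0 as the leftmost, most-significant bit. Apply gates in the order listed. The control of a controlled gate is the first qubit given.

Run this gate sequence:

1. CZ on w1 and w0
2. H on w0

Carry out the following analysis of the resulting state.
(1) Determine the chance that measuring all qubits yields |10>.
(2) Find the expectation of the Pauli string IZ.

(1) A full measurement returns |10> with probability 1/2.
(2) The observable IZ averages to 1.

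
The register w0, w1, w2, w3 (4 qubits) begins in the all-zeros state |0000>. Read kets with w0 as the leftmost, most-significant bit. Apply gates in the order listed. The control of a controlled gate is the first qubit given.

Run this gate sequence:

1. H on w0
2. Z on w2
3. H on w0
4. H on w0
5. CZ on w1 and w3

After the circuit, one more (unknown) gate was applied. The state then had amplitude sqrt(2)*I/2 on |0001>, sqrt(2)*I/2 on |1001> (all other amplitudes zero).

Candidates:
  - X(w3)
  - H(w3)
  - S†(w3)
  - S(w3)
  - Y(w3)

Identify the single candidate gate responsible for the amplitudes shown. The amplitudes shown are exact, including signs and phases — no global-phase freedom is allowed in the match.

The applied gate was Y(w3). Key observation: gates 3-4 undo each other exactly, leaving only the rest of the circuit to track.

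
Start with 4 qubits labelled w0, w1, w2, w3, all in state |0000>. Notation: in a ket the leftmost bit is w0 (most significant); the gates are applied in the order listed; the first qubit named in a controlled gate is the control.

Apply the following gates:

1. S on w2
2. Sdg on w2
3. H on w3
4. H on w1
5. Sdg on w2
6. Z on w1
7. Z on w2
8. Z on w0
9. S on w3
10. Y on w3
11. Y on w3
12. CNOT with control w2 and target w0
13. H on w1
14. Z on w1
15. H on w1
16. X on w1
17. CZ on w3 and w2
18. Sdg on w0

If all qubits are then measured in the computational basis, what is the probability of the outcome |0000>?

The probability of measuring |0000> is 1/4.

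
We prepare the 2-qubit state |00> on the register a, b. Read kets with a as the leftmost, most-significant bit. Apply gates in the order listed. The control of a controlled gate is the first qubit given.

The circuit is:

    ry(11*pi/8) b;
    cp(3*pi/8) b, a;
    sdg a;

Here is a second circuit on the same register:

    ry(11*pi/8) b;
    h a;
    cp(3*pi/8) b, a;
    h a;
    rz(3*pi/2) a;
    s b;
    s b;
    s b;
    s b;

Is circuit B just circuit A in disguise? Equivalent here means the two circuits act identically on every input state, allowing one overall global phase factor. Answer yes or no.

No: there is an input state on which the two circuits produce genuinely different outputs (not merely differing by a phase).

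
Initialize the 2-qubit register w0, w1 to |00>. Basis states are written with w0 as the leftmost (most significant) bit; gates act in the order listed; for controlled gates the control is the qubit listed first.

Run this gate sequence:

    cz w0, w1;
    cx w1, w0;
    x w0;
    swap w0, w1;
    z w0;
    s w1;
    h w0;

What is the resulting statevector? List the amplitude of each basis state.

The resulting statevector has amplitude 0 on |00>, sqrt(2)*I/2 on |01>, 0 on |10>, sqrt(2)*I/2 on |11>.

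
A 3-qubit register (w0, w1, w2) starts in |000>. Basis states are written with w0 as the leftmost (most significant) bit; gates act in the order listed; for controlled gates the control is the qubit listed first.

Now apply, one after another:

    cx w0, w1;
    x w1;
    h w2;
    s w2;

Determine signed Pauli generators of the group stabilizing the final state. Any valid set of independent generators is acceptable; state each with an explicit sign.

One valid set of independent stabilizer generators is +IIY, +ZII, -IZI (any independent generating set of the same group is equally correct).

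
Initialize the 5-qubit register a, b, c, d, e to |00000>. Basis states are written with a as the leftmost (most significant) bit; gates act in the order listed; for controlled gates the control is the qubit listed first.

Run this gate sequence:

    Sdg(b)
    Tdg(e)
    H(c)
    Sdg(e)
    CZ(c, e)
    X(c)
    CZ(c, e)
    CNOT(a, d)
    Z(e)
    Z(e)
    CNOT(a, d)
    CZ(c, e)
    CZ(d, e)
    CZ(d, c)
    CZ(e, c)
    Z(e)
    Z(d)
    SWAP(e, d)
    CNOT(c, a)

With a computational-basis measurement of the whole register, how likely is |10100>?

The probability of measuring |10100> is 1/2. Key observation: steps 7-12 multiply out to the identity, so the circuit reduces to the remaining gates.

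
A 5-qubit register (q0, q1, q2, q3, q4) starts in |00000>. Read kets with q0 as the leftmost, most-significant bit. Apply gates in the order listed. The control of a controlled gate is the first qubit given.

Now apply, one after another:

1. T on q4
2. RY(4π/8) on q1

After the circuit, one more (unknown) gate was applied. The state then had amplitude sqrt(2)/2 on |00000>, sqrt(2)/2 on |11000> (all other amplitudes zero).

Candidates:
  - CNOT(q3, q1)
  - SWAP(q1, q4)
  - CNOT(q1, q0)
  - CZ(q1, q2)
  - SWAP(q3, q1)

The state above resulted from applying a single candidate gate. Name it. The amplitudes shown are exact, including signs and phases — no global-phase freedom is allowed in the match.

It was CNOT(q1, q0) that produced the state shown.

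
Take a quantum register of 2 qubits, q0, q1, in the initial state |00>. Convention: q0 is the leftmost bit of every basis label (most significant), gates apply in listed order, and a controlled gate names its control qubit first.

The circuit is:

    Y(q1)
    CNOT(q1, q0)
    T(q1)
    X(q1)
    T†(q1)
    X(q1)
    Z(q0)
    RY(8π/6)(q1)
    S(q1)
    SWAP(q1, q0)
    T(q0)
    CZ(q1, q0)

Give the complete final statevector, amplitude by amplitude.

The resulting statevector has amplitude 0 on |00>, sqrt(3)*exp(3*I*pi/4)/2 on |01>, 0 on |10>, I/2 on |11>.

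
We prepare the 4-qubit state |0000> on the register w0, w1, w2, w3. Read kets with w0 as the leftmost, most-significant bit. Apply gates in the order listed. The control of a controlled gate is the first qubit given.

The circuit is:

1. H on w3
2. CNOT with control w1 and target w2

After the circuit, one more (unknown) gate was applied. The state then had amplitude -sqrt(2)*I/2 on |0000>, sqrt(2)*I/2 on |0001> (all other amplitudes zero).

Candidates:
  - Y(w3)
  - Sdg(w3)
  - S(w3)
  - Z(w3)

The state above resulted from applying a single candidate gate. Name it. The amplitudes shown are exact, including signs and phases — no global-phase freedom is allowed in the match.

It was Y(w3) that produced the state shown.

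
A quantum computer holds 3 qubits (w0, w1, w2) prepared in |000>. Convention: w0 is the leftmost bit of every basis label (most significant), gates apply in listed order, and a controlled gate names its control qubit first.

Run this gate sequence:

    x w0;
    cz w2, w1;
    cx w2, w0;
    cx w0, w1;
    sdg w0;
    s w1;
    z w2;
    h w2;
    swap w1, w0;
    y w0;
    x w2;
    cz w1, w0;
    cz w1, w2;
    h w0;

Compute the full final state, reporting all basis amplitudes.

After the circuit, the state carries amplitude 0 on |000>, 0 on |001>, -I/2 on |010>, I/2 on |011>, 0 on |100>, 0 on |101>, -I/2 on |110>, I/2 on |111>.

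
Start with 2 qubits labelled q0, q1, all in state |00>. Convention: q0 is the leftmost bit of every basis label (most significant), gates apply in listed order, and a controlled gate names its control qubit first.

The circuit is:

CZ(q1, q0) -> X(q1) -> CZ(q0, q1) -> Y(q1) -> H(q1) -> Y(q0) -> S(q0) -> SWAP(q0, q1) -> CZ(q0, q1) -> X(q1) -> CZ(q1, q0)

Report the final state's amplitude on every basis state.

After the circuit, the state carries amplitude sqrt(2)*I/2 on |00>, 0 on |01>, -sqrt(2)*I/2 on |10>, 0 on |11>.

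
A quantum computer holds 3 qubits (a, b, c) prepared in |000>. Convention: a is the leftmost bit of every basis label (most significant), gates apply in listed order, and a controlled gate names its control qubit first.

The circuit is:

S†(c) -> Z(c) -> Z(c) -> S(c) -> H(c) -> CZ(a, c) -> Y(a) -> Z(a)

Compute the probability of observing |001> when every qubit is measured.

The probability of measuring |001> is 0. Key observation: the block from step 1 through step 4 cancels to the identity and can be dropped.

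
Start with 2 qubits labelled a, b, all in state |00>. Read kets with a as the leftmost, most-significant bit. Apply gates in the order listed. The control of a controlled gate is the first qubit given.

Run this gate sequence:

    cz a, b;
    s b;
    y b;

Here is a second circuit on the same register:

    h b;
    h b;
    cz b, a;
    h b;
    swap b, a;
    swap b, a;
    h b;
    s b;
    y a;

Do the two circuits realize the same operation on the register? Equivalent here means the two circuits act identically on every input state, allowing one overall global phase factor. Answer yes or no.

No: there is an input state on which the two circuits produce genuinely different outputs (not merely differing by a phase).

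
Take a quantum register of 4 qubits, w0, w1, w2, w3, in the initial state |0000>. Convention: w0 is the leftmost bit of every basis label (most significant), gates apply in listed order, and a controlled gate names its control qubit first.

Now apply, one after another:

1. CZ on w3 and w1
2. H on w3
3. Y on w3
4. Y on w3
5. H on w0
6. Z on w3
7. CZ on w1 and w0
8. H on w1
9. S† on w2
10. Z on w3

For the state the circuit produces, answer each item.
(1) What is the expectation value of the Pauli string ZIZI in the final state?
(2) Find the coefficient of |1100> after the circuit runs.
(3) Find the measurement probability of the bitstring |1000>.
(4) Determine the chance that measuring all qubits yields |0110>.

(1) The observable ZIZI averages to 0.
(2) |1100> carries amplitude sqrt(2)/4 in the final state.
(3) Outcome |1000> occurs with probability 1/8.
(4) The probability of measuring |0110> is 0.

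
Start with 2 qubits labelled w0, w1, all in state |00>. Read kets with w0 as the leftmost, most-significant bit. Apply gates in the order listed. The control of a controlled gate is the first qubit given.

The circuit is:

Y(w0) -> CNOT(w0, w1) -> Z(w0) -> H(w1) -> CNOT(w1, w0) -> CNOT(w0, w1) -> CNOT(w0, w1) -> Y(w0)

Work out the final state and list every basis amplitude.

The final amplitudes are -sqrt(2)/2 on |00>, 0 on |01>, 0 on |10>, -sqrt(2)/2 on |11>.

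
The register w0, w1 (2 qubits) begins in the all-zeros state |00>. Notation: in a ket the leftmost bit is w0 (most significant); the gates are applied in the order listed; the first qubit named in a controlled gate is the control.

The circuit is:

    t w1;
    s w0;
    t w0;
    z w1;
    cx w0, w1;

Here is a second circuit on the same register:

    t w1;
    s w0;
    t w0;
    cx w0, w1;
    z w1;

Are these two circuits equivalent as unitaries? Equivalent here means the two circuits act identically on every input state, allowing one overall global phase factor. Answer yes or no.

No — the two circuits implement different unitaries, even allowing a global phase.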